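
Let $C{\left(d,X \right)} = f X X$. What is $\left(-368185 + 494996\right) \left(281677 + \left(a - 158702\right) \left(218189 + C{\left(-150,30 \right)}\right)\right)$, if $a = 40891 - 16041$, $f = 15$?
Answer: $-3932631581004661$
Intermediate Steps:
$a = 24850$
$C{\left(d,X \right)} = 15 X^{2}$ ($C{\left(d,X \right)} = 15 X X = 15 X^{2}$)
$\left(-368185 + 494996\right) \left(281677 + \left(a - 158702\right) \left(218189 + C{\left(-150,30 \right)}\right)\right) = \left(-368185 + 494996\right) \left(281677 + \left(24850 - 158702\right) \left(218189 + 15 \cdot 30^{2}\right)\right) = 126811 \left(281677 - 133852 \left(218189 + 15 \cdot 900\right)\right) = 126811 \left(281677 - 133852 \left(218189 + 13500\right)\right) = 126811 \left(281677 - 31012036028\right) = 126811 \left(-31011754351\right) = -3932631581004661$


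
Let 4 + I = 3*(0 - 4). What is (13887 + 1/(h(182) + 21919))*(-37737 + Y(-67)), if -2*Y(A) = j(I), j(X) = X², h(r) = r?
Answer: -11621396604620/22101 ≈ -5.2583e+8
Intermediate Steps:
I = -16 (I = -4 + 3*(0 - 4) = -4 + 3*(-4) = -4 - 12 = -16)
Y(A) = -128 (Y(A) = -½*(-16)² = -½*256 = -128)
(13887 + 1/(h(182) + 21919))*(-37737 + Y(-67)) = (13887 + 1/(182 + 21919))*(-37737 - 128) = (13887 + 1/22101)*(-37865) = (306916588/22101)*(-37865) = -11621396604620/22101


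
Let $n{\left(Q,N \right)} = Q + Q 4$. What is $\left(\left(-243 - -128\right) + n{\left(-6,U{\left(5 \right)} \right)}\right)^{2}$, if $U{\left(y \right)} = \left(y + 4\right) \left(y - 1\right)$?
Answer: $21025$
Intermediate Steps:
$U{\left(y \right)} = \left(-1 + y\right) \left(4 + y\right)$ ($U{\left(y \right)} = \left(4 + y\right) \left(-1 + y\right) = \left(-1 + y\right) \left(4 + y\right)$)
$n{\left(Q,N \right)} = 5 Q$ ($n{\left(Q,N \right)} = Q + 4 Q = 5 Q$)
$\left(\left(-243 - -128\right) + n{\left(-6,U{\left(5 \right)} \right)}\right)^{2} = \left(\left(-243 - -128\right) + 5 \left(-6\right)\right)^{2} = \left(\left(-243 + 128\right) - 30\right)^{2} = \left(-115 - 30\right)^{2} = \left(-145\right)^{2} = 21025$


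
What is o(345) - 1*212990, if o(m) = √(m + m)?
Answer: -212990 + √690 ≈ -2.1296e+5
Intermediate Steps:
o(m) = √2*√m (o(m) = √(2*m) = √2*√m)
o(345) - 1*212990 = √2*√345 - 1*212990 = √690 - 212990 = -212990 + √690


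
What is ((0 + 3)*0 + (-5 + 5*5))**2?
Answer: 400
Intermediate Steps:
((0 + 3)*0 + (-5 + 5*5))**2 = (3*0 + (-5 + 25))**2 = (0 + 20)**2 = 20**2 = 400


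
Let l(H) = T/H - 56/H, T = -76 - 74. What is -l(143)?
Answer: 206/143 ≈ 1.4406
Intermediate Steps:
T = -150
l(H) = -206/H (l(H) = -150/H - 56/H = -206/H)
-l(143) = -(-206)/143 = -1*(-206/143) = 206/143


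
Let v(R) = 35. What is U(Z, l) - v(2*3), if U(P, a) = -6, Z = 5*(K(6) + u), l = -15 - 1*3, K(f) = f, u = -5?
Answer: -41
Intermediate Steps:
l = -18 (l = -15 - 3 = -18)
Z = 5 (Z = 5*(6 - 5) = 5*1 = 5)
U(Z, l) - v(2*3) = -6 - 1*35 = -6 - 35 = -41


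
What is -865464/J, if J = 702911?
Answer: -865464/702911 ≈ -1.2313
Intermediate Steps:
-865464/J = -865464/702911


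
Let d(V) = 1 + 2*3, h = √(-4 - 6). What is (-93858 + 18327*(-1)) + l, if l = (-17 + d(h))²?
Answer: -112085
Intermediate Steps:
h = I*√10 (h = √(-10) = I*√10 ≈ 3.1623*I)
d(V) = 7 (d(V) = 1 + 6 = 7)
l = 100 (l = (-17 + 7)² = (-10)² = 100)
(-93858 + 18327*(-1)) + l = (-93858 + 18327*(-1)) + 100 = (-93858 - 18327) + 100 = -112185 + 100 = -112085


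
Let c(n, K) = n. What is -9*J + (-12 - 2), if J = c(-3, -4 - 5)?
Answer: 13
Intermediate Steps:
J = -3
-9*J + (-12 - 2) = -9*(-3) + (-12 - 2) = 27 - 14 = 13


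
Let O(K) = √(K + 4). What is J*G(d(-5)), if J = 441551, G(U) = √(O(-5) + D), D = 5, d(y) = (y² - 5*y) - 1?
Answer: 441551*√(5 + I) ≈ 9.9221e+5 + 98249.0*I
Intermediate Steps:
d(y) = -1 + y² - 5*y
O(K) = √(4 + K)
G(U) = √(5 + I) (G(U) = √(√(4 - 5) + 5) = √(√(-1) + 5) = √(I + 5) = √(5 + I))
J*G(d(-5)) = 441551*√(5 + I)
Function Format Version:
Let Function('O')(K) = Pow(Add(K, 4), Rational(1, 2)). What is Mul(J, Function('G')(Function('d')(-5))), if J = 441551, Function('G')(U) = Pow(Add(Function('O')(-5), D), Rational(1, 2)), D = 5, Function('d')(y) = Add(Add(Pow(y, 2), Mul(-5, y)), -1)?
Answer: Mul(441551, Pow(Add(5, I), Rational(1, 2))) ≈ Add(9.9221e+5, Mul(98249., I))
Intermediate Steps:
Function('d')(y) = Add(-1, Pow(y, 2), Mul(-5, y))
Function('O')(K) = Pow(Add(4, K), Rational(1, 2))
Function('G')(U) = Pow(Add(5, I), Rational(1, 2)) (Function('G')(U) = Pow(Add(Pow(Add(4, -5), Rational(1, 2)), 5), Rational(1, 2)) = Pow(Add(Pow(-1, Rational(1, 2)), 5), Rational(1, 2)) = Pow(Add(I, 5), Rational(1, 2)) = Pow(Add(5, I), Rational(1, 2)))
Mul(J, Function('G')(Function('d')(-5))) = Mul(441551, Pow(Add(5, I), Rational(1, 2)))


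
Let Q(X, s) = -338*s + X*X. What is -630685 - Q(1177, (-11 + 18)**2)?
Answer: -1999452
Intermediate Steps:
Q(X, s) = X**2 - 338*s (Q(X, s) = -338*s + X**2 = X**2 - 338*s)
-630685 - Q(1177, (-11 + 18)**2) = -630685 - (1177**2 - 338*(-11 + 18)**2) = -630685 - (1385329 - 338*7**2) = -630685 - (1385329 - 338*49) = -630685 - (1385329 - 16562) = -630685 - 1*1368767 = -630685 - 1368767 = -1999452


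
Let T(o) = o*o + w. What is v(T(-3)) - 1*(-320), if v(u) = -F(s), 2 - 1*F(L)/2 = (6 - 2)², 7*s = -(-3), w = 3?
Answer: 348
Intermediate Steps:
T(o) = 3 + o² (T(o) = o*o + 3 = o² + 3 = 3 + o²)
s = 3/7 (s = (-(-3))/7 = (-1*(-3))/7 = (⅐)*3 = 3/7 ≈ 0.42857)
F(L) = -28 (F(L) = 4 - 2*(6 - 2)² = 4 - 2*4² = 4 - 2*16 = 4 - 32 = -28)
v(u) = 28 (v(u) = -1*(-28) = 28)
v(T(-3)) - 1*(-320) = 28 - 1*(-320) = 28 + 320 = 348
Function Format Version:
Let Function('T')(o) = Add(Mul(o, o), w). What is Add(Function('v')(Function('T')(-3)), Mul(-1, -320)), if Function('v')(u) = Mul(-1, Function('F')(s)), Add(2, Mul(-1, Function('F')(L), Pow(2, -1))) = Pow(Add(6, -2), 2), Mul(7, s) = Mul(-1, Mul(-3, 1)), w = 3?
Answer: 348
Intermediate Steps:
Function('T')(o) = Add(3, Pow(o, 2)) (Function('T')(o) = Add(Mul(o, o), 3) = Add(Pow(o, 2), 3) = Add(3, Pow(o, 2)))
s = Rational(3, 7) (s = Mul(Rational(1, 7), Mul(-1, Mul(-3, 1))) = Mul(Rational(1, 7), Mul(-1, -3)) = Mul(Rational(1, 7), 3) = Rational(3, 7) ≈ 0.42857)
Function('F')(L) = -28 (Function('F')(L) = Add(4, Mul(-2, Pow(Add(6, -2), 2))) = Add(4, Mul(-2, Pow(4, 2))) = Add(4, Mul(-2, 16)) = Add(4, -32) = -28)
Function('v')(u) = 28 (Function('v')(u) = Mul(-1, -28) = 28)
Add(Function('v')(Function('T')(-3)), Mul(-1, -320)) = Add(28, Mul(-1, -320)) = Add(28, 320) = 348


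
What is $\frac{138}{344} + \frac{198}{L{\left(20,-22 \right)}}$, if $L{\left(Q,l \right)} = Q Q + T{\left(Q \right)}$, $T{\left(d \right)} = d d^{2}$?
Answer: $\frac{25569}{60200} \approx 0.42473$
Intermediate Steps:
$T{\left(d \right)} = d^{3}$
$L{\left(Q,l \right)} = Q^{2} + Q^{3}$ ($L{\left(Q,l \right)} = Q Q + Q^{3} = Q^{2} + Q^{3}$)
$\frac{138}{344} + \frac{198}{L{\left(20,-22 \right)}} = \frac{138}{344} + \frac{198}{20^{2} \left(1 + 20\right)} = 138 \cdot \frac{1}{344} + \frac{198}{400 \cdot 21} = \frac{69}{172} + \frac{198}{8400} = \frac{69}{172} + 198 \cdot \frac{1}{8400} = \frac{69}{172} + \frac{33}{1400} = \frac{25569}{60200}$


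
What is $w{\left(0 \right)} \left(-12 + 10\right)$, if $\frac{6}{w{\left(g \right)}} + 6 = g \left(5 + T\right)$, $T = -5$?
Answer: $2$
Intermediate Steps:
$w{\left(g \right)} = -1$ ($w{\left(g \right)} = \frac{6}{-6 + g \left(5 - 5\right)} = \frac{6}{-6 + g 0} = \frac{6}{-6 + 0} = \frac{6}{-6} = 6 \left(- \frac{1}{6}\right) = -1$)
$w{\left(0 \right)} \left(-12 + 10\right) = - (-12 + 10) = \left(-1\right) \left(-2\right) = 2$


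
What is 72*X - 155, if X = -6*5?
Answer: -2315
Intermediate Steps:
X = -30
72*X - 155 = 72*(-30) - 155 = -2160 - 155 = -2315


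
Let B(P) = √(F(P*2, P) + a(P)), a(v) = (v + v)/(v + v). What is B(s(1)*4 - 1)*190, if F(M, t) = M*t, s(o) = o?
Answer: 190*√19 ≈ 828.19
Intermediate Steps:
a(v) = 1 (a(v) = (2*v)/((2*v)) = (2*v)*(1/(2*v)) = 1)
B(P) = √(1 + 2*P²) (B(P) = √((P*2)*P + 1) = √((2*P)*P + 1) = √(2*P² + 1) = √(1 + 2*P²))
B(s(1)*4 - 1)*190 = √(1 + 2*(1*4 - 1)²)*190 = √(1 + 2*(4 - 1)²)*190 = √(1 + 2*3²)*190 = √(1 + 2*9)*190 = √(1 + 18)*190 = √19*190 = 190*√19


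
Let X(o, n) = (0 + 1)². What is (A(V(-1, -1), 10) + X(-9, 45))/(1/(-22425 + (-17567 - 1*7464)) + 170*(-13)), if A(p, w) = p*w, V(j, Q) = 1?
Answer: -522016/104877761 ≈ -0.0049774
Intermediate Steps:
X(o, n) = 1 (X(o, n) = 1² = 1)
(A(V(-1, -1), 10) + X(-9, 45))/(1/(-22425 + (-17567 - 1*7464)) + 170*(-13)) = (1*10 + 1)/(1/(-22425 + (-17567 - 1*7464)) + 170*(-13)) = (10 + 1)/(1/(-22425 + (-17567 - 7464)) - 2210) = 11/(1/(-22425 - 25031) - 2210) = 11/(1/(-47456) - 2210) = 11/(-1/47456 - 2210) = 11/(-104877761/47456) = 11*(-47456/104877761) = -522016/104877761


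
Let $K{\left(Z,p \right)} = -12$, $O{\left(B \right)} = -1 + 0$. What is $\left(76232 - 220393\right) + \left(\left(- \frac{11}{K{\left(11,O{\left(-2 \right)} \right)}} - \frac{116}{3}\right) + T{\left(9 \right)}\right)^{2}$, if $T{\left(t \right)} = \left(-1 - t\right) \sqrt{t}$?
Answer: $- \frac{2233135}{16} \approx -1.3957 \cdot 10^{5}$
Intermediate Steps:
$O{\left(B \right)} = -1$
$T{\left(t \right)} = \sqrt{t} \left(-1 - t\right)$
$\left(76232 - 220393\right) + \left(\left(- \frac{11}{K{\left(11,O{\left(-2 \right)} \right)}} - \frac{116}{3}\right) + T{\left(9 \right)}\right)^{2} = \left(76232 - 220393\right) + \left(\left(- \frac{11}{-12} - \frac{116}{3}\right) + \sqrt{9} \left(-1 - 9\right)\right)^{2} = -144161 + \left(\left(\left(-11\right) \left(- \frac{1}{12}\right) - \frac{116}{3}\right) + 3 \left(-1 - 9\right)\right)^{2} = -144161 + \left(\left(\frac{11}{12} - \frac{116}{3}\right) + 3 \left(-10\right)\right)^{2} = -144161 + \left(- \frac{151}{4} - 30\right)^{2} = -144161 + \left(- \frac{271}{4}\right)^{2} = -144161 + \frac{73441}{16} = - \frac{2233135}{16}$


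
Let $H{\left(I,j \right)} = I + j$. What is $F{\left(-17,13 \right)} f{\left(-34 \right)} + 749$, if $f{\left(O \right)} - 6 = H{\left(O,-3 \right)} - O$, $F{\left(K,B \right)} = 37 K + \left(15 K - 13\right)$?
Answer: $-1942$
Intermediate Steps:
$F{\left(K,B \right)} = -13 + 52 K$ ($F{\left(K,B \right)} = 37 K + \left(-13 + 15 K\right) = -13 + 52 K$)
$f{\left(O \right)} = 3$ ($f{\left(O \right)} = 6 + \left(\left(O - 3\right) - O\right) = 6 + \left(\left(-3 + O\right) - O\right) = 6 - 3 = 3$)
$F{\left(-17,13 \right)} f{\left(-34 \right)} + 749 = \left(-13 + 52 \left(-17\right)\right) 3 + 749 = \left(-13 - 884\right) 3 + 749 = \left(-897\right) 3 + 749 = -2691 + 749 = -1942$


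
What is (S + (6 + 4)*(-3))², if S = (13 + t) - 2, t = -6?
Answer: 625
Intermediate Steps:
S = 5 (S = (13 - 6) - 2 = 7 - 2 = 5)
(S + (6 + 4)*(-3))² = (5 + (6 + 4)*(-3))² = (5 + 10*(-3))² = (5 - 30)² = (-25)² = 625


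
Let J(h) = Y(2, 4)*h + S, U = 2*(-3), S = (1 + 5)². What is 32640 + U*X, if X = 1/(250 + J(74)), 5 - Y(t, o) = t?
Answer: 8290557/254 ≈ 32640.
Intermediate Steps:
Y(t, o) = 5 - t
S = 36 (S = 6² = 36)
U = -6
J(h) = 36 + 3*h (J(h) = (5 - 1*2)*h + 36 = (5 - 2)*h + 36 = 3*h + 36 = 36 + 3*h)
X = 1/508 (X = 1/(250 + (36 + 3*74)) = 1/(250 + (36 + 222)) = 1/(250 + 258) = 1/508 ≈ 0.0019685)
32640 + U*X = 32640 - 6*1/508 = 32640 - 3/254 = 8290557/254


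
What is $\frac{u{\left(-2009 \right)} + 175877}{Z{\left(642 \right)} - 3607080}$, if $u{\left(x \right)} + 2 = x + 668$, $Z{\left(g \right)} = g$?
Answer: $- \frac{29089}{601073} \approx -0.048395$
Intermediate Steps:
$u{\left(x \right)} = 666 + x$ ($u{\left(x \right)} = -2 + \left(x + 668\right) = -2 + \left(668 + x\right) = 666 + x$)
$\frac{u{\left(-2009 \right)} + 175877}{Z{\left(642 \right)} - 3607080} = \frac{\left(666 - 2009\right) + 175877}{642 - 3607080} = \frac{-1343 + 175877}{-3606438} = 174534 \left(- \frac{1}{3606438}\right) = - \frac{29089}{601073}$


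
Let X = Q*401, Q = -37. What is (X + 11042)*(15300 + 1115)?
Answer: -62294925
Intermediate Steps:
X = -14837 (X = -37*401 = -14837)
(X + 11042)*(15300 + 1115) = (-14837 + 11042)*(15300 + 1115) = -3795*16415 = -62294925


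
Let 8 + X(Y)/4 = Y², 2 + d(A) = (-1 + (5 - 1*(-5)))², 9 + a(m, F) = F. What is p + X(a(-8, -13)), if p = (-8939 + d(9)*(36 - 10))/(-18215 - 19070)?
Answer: 14199505/7457 ≈ 1904.2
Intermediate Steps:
a(m, F) = -9 + F
d(A) = 79 (d(A) = -2 + (-1 + (5 - 1*(-5)))² = -2 + (-1 + (5 + 5))² = -2 + (-1 + 10)² = -2 + 9² = -2 + 81 = 79)
X(Y) = -32 + 4*Y²
p = 1377/7457 (p = (-8939 + 79*(36 - 10))/(-18215 - 19070) = (-8939 + 79*26)/(-37285) = (-8939 + 2054)*(-1/37285) = -6885*(-1/37285) = 1377/7457 ≈ 0.18466)
p + X(a(-8, -13)) = 1377/7457 + (-32 + 4*(-9 - 13)²) = 1377/7457 + (-32 + 4*(-22)²) = 1377/7457 + (-32 + 4*484) = 1377/7457 + (-32 + 1936) = 1377/7457 + 1904 = 14199505/7457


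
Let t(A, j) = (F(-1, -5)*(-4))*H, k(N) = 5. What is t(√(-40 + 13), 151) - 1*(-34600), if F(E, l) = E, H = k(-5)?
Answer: 34620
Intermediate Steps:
H = 5
t(A, j) = 20 (t(A, j) = -1*(-4)*5 = 4*5 = 20)
t(√(-40 + 13), 151) - 1*(-34600) = 20 - 1*(-34600) = 20 + 34600 = 34620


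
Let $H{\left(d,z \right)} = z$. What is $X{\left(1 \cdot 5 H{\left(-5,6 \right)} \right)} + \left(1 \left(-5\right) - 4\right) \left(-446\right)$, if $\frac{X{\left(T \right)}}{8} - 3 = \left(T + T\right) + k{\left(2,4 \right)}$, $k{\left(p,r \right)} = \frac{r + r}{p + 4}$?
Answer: $\frac{13586}{3} \approx 4528.7$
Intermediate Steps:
$k{\left(p,r \right)} = \frac{2 r}{4 + p}$
$X{\left(T \right)} = \frac{104}{3} + 16 T$ ($X{\left(T \right)} = 24 + 8 \left(\left(T + T\right) + 2 \cdot 4 \frac{1}{4 + 2}\right) = 24 + 8 \left(2 T + 2 \cdot 4 \cdot \frac{1}{6}\right) = 24 + 8 \left(2 T + \frac{4}{3}\right) = 24 + 8 \left(\frac{4}{3} + 2 T\right) = 24 + \left(\frac{32}{3} + 16 T\right) = \frac{104}{3} + 16 T$)
$X{\left(1 \cdot 5 H{\left(-5,6 \right)} \right)} + \left(1 \left(-5\right) - 4\right) \left(-446\right) = \left(\frac{104}{3} + 16 \cdot 1 \cdot 5 \cdot 6\right) + \left(1 \left(-5\right) - 4\right) \left(-446\right) = \left(\frac{104}{3} + 16 \cdot 5 \cdot 6\right) + \left(-5 - 4\right) \left(-446\right) = \left(\frac{104}{3} + 16 \cdot 30\right) - -4014 = \left(\frac{104}{3} + 480\right) + 4014 = \frac{1544}{3} + 4014 = \frac{13586}{3}$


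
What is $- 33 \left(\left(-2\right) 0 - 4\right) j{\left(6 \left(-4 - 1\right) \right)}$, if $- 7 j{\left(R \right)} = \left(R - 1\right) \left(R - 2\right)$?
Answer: $- \frac{130944}{7} \approx -18706.0$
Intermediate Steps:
$j{\left(R \right)} = - \frac{\left(-1 + R\right) \left(-2 + R\right)}{7}$ ($j{\left(R \right)} = - \frac{\left(R - 1\right) \left(R - 2\right)}{7} = - \frac{\left(-1 + R\right) \left(-2 + R\right)}{7}$)
$- 33 \left(\left(-2\right) 0 - 4\right) j{\left(6 \left(-4 - 1\right) \right)} = - 33 \left(\left(-2\right) 0 - 4\right) \left(- \frac{2}{7} - \frac{\left(6 \left(-4 - 1\right)\right)^{2}}{7} + \frac{3 \cdot 6 \left(-4 - 1\right)}{7}\right) = - 33 \left(0 - 4\right) \left(- \frac{2}{7} - \frac{\left(6 \left(-5\right)\right)^{2}}{7} + \frac{3 \cdot 6 \left(-5\right)}{7}\right) = \left(-33\right) \left(-4\right) \left(- \frac{2}{7} - \frac{\left(-30\right)^{2}}{7} + \frac{3}{7} \left(-30\right)\right) = 132 \left(- \frac{2}{7} - \frac{900}{7} - \frac{90}{7}\right) = 132 \left(- \frac{992}{7}\right) = - \frac{130944}{7}$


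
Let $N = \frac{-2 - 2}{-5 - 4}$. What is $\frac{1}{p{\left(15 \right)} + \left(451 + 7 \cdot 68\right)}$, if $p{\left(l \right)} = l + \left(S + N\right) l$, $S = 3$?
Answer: $\frac{3}{2981} \approx 0.0010064$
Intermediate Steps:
$N = \frac{4}{9}$ ($N = - \frac{4}{-9} = \left(-4\right) \left(- \frac{1}{9}\right) = \frac{4}{9} \approx 0.44444$)
$p{\left(l \right)} = \frac{40 l}{9}$ ($p{\left(l \right)} = l + \left(3 + \frac{4}{9}\right) l = l + \frac{31 l}{9} = \frac{40 l}{9}$)
$\frac{1}{p{\left(15 \right)} + \left(451 + 7 \cdot 68\right)} = \frac{1}{\frac{40}{9} \cdot 15 + \left(451 + 7 \cdot 68\right)} = \frac{1}{\frac{200}{3} + \left(451 + 476\right)} = \frac{1}{\frac{200}{3} + 927} = \frac{1}{\frac{2981}{3}} = \frac{3}{2981}$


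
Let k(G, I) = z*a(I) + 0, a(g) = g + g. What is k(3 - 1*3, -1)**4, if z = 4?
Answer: 4096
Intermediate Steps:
a(g) = 2*g
k(G, I) = 8*I (k(G, I) = 4*(2*I) + 0 = 8*I + 0 = 8*I)
k(3 - 1*3, -1)**4 = (8*(-1))**4 = (-8)**4 = 4096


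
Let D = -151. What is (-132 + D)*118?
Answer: -33394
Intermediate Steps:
(-132 + D)*118 = (-132 - 151)*118 = -283*118 = -33394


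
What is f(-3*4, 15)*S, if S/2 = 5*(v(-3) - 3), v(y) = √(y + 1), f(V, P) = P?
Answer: -450 + 150*I*√2 ≈ -450.0 + 212.13*I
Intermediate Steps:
v(y) = √(1 + y)
S = -30 + 10*I*√2 (S = 2*(5*(√(1 - 3) - 3)) = 2*(5*(√(-2) - 3)) = 2*(5*(I*√2 - 3)) = 2*(5*(-3 + I*√2)) = 2*(-15 + 5*I*√2) = -30 + 10*I*√2 ≈ -30.0 + 14.142*I)
f(-3*4, 15)*S = 15*(-30 + 10*I*√2) = -450 + 150*I*√2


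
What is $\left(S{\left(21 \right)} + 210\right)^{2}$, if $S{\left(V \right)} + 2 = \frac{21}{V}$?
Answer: $43681$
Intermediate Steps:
$S{\left(V \right)} = -2 + \frac{21}{V}$
$\left(S{\left(21 \right)} + 210\right)^{2} = \left(\left(-2 + \frac{21}{21}\right) + 210\right)^{2} = \left(\left(-2 + 21 \cdot \frac{1}{21}\right) + 210\right)^{2} = \left(\left(-2 + 1\right) + 210\right)^{2} = \left(-1 + 210\right)^{2} = 209^{2} = 43681$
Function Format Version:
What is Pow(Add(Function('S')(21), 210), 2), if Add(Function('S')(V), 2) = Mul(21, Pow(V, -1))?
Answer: 43681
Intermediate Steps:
Function('S')(V) = Add(-2, Mul(21, Pow(V, -1)))
Pow(Add(Function('S')(21), 210), 2) = Pow(Add(Add(-2, Mul(21, Pow(21, -1))), 210), 2) = Pow(Add(Add(-2, Mul(21, Rational(1, 21))), 210), 2) = Pow(Add(Add(-2, 1), 210), 2) = Pow(Add(-1, 210), 2) = Pow(209, 2) = 43681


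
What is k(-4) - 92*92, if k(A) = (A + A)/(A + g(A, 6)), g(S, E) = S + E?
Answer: -8460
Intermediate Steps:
g(S, E) = E + S
k(A) = 2*A/(6 + 2*A) (k(A) = (A + A)/(A + (6 + A)) = (2*A)/(6 + 2*A) = 2*A/(6 + 2*A))
k(-4) - 92*92 = -4/(3 - 4) - 92*92 = -4/(-1) - 8464 = -4*(-1) - 8464 = 4 - 8464 = -8460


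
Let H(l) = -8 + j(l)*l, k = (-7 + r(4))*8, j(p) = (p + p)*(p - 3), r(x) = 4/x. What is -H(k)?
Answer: 235016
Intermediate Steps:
j(p) = 2*p*(-3 + p) (j(p) = (2*p)*(-3 + p) = 2*p*(-3 + p))
k = -48 (k = (-7 + 4/4)*8 = (-7 + 4*(¼))*8 = (-7 + 1)*8 = -6*8 = -48)
H(l) = -8 + 2*l²*(-3 + l) (H(l) = -8 + (2*l*(-3 + l))*l = -8 + 2*l²*(-3 + l))
-H(k) = -(-8 + 2*(-48)²*(-3 - 48)) = -(-8 + 2*2304*(-51)) = -(-8 - 235008) = -1*(-235016) = 235016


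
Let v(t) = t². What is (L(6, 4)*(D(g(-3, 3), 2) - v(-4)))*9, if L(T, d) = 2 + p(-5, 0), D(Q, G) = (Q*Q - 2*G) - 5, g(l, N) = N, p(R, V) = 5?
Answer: -1008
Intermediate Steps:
D(Q, G) = -5 + Q² - 2*G (D(Q, G) = (Q² - 2*G) - 5 = -5 + Q² - 2*G)
L(T, d) = 7 (L(T, d) = 2 + 5 = 7)
(L(6, 4)*(D(g(-3, 3), 2) - v(-4)))*9 = (7*((-5 + 3² - 2*2) - 1*(-4)²))*9 = (7*((-5 + 9 - 4) - 1*16))*9 = (7*(0 - 16))*9 = (7*(-16))*9 = -112*9 = -1008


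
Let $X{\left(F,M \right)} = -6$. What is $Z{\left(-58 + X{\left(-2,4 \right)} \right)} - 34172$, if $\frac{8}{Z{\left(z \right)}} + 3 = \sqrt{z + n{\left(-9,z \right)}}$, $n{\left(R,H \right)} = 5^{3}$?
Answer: $- \frac{444230}{13} + \frac{2 \sqrt{61}}{13} \approx -34170.0$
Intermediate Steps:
$n{\left(R,H \right)} = 125$
$Z{\left(z \right)} = \frac{8}{-3 + \sqrt{125 + z}}$ ($Z{\left(z \right)} = \frac{8}{-3 + \sqrt{z + 125}} = \frac{8}{-3 + \sqrt{125 + z}}$)
$Z{\left(-58 + X{\left(-2,4 \right)} \right)} - 34172 = \frac{8}{-3 + \sqrt{125 - 64}} - 34172 = \frac{8}{-3 + \sqrt{61}} - 34172 = -34172 + \frac{8}{-3 + \sqrt{61}}$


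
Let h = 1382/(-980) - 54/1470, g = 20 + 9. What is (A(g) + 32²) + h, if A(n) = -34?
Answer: 484391/490 ≈ 988.55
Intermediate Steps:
g = 29
h = -709/490 (h = 1382*(-1/980) - 54*1/1470 = -691/490 - 9/245 = -709/490 ≈ -1.4469)
(A(g) + 32²) + h = (-34 + 32²) - 709/490 = (-34 + 1024) - 709/490 = 990 - 709/490 = 484391/490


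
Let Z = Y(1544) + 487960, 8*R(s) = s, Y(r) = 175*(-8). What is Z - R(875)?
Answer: 3891605/8 ≈ 4.8645e+5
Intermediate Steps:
Y(r) = -1400
R(s) = s/8
Z = 486560 (Z = -1400 + 487960 = 486560)
Z - R(875) = 486560 - 875/8 = 3891605/8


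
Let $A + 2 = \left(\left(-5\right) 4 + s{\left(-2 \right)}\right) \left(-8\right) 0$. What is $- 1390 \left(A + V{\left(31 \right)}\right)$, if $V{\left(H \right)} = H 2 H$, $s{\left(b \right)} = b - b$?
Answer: $-2668800$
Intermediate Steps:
$s{\left(b \right)} = 0$
$A = -2$ ($A = -2 + \left(\left(-5\right) 4 + 0\right) \left(-8\right) 0 = -2 + \left(-20 + 0\right) \left(-8\right) 0 = -2 + \left(-20\right) \left(-8\right) 0 = -2 + 160 \cdot 0 = -2 + 0 = -2$)
$V{\left(H \right)} = 2 H^{2}$ ($V{\left(H \right)} = 2 H H = 2 H^{2}$)
$- 1390 \left(A + V{\left(31 \right)}\right) = - 1390 \left(-2 + 2 \cdot 31^{2}\right) = - 1390 \left(-2 + 2 \cdot 961\right) = - 1390 \left(-2 + 1922\right) = \left(-1390\right) 1920 = -2668800$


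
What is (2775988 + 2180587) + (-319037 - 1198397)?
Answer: 3439141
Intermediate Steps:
(2775988 + 2180587) + (-319037 - 1198397) = 4956575 - 1517434 = 3439141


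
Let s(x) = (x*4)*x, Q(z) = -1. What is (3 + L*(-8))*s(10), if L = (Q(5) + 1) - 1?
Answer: 4400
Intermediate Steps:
s(x) = 4*x**2 (s(x) = (4*x)*x = 4*x**2)
L = -1 (L = (-1 + 1) - 1 = 0 - 1 = -1)
(3 + L*(-8))*s(10) = (3 - 1*(-8))*(4*10**2) = (3 + 8)*(4*100) = 11*400 = 4400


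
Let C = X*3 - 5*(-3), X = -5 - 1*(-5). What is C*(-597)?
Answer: -8955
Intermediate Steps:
X = 0 (X = -5 + 5 = 0)
C = 15 (C = 0*3 - 5*(-3) = 0 + 15 = 15)
C*(-597) = 15*(-597) = -8955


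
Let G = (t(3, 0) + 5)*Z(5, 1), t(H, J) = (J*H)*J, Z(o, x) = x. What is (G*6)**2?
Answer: 900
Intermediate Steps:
t(H, J) = H*J**2 (t(H, J) = (H*J)*J = H*J**2)
G = 5 (G = (3*0**2 + 5)*1 = (3*0 + 5)*1 = (0 + 5)*1 = 5*1 = 5)
(G*6)**2 = (5*6)**2 = 30**2 = 900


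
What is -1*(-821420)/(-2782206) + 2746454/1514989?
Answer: 456911323796/301072248981 ≈ 1.5176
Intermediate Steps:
-1*(-821420)/(-2782206) + 2746454/1514989 = 821420*(-1/2782206) + 2746454*(1/1514989) = -410710/1391103 + 2746454/1514989 = 456911323796/301072248981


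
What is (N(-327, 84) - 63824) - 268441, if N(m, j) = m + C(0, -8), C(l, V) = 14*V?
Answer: -332704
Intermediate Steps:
N(m, j) = -112 + m (N(m, j) = m + 14*(-8) = m - 112 = -112 + m)
(N(-327, 84) - 63824) - 268441 = ((-112 - 327) - 63824) - 268441 = (-439 - 63824) - 268441 = -64263 - 268441 = -332704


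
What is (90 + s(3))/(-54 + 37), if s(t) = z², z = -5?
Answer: -115/17 ≈ -6.7647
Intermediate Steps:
s(t) = 25 (s(t) = (-5)² = 25)
(90 + s(3))/(-54 + 37) = (90 + 25)/(-54 + 37) = 115/(-17) = -1/17*115 = -115/17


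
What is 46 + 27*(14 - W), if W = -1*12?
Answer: 748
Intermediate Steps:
W = -12
46 + 27*(14 - W) = 46 + 27*(14 - 1*(-12)) = 46 + 27*(14 + 12) = 46 + 27*26 = 46 + 702 = 748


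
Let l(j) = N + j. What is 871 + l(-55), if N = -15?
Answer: 801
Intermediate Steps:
l(j) = -15 + j
871 + l(-55) = 871 + (-15 - 55) = 871 - 70 = 801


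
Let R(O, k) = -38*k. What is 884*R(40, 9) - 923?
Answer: -303251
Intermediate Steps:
884*R(40, 9) - 923 = 884*(-38*9) - 923 = 884*(-342) - 923 = -302328 - 923 = -303251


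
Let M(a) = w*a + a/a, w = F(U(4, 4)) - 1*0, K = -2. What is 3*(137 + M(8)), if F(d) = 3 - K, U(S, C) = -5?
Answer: 534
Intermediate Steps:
F(d) = 5 (F(d) = 3 - 1*(-2) = 3 + 2 = 5)
w = 5 (w = 5 - 1*0 = 5 + 0 = 5)
M(a) = 1 + 5*a (M(a) = 5*a + a/a = 5*a + 1 = 1 + 5*a)
3*(137 + M(8)) = 3*(137 + (1 + 5*8)) = 3*(137 + (1 + 40)) = 3*(137 + 41) = 3*178 = 534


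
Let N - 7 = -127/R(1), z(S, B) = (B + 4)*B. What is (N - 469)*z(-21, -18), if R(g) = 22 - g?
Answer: -117948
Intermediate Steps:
z(S, B) = B*(4 + B) (z(S, B) = (4 + B)*B = B*(4 + B))
N = 20/21 (N = 7 - 127/(22 - 1*1) = 7 - 127/(22 - 1) = 7 - 127/21 = 20/21 ≈ 0.95238)
(N - 469)*z(-21, -18) = (20/21 - 469)*(-18*(4 - 18)) = -(-58974)*(-14)/7 = -9829/21*252 = -117948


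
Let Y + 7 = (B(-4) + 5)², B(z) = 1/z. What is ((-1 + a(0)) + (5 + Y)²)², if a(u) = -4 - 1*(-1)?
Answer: 11495485089/65536 ≈ 1.7541e+5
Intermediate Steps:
a(u) = -3 (a(u) = -4 + 1 = -3)
Y = 249/16 (Y = -7 + (1/(-4) + 5)² = -7 + (-¼ + 5)² = -7 + (19/4)² = -7 + 361/16 = 249/16 ≈ 15.563)
((-1 + a(0)) + (5 + Y)²)² = ((-1 - 3) + (5 + 249/16)²)² = (-4 + (329/16)²)² = (-4 + 108241/256)² = (107217/256)² = 11495485089/65536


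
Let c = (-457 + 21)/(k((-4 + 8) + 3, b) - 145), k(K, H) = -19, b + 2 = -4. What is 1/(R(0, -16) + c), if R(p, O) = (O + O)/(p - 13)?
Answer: 533/2729 ≈ 0.19531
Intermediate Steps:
b = -6 (b = -2 - 4 = -6)
R(p, O) = 2*O/(-13 + p) (R(p, O) = (2*O)/(-13 + p) = 2*O/(-13 + p))
c = 109/41 (c = (-457 + 21)/(-19 - 145) = -436/(-164) = -436*(-1/164) = 109/41 ≈ 2.6585)
1/(R(0, -16) + c) = 1/(2*(-16)/(-13 + 0) + 109/41) = 1/(2*(-16)/(-13) + 109/41) = 1/(2*(-16)*(-1/13) + 109/41) = 1/(32/13 + 109/41) = 1/(2729/533) = 533/2729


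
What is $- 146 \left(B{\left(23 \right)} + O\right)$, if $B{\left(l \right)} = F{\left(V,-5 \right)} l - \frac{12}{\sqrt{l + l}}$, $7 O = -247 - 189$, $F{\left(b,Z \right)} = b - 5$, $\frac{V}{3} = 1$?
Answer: $\frac{110668}{7} + \frac{876 \sqrt{46}}{23} \approx 16068.0$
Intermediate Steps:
$V = 3$ ($V = 3 \cdot 1 = 3$)
$F{\left(b,Z \right)} = -5 + b$
$O = - \frac{436}{7}$ ($O = \frac{-247 - 189}{7} = \frac{1}{7} \left(-436\right) = - \frac{436}{7} \approx -62.286$)
$B{\left(l \right)} = - 2 l - \frac{6 \sqrt{2}}{\sqrt{l}}$ ($B{\left(l \right)} = \left(-5 + 3\right) l - \frac{12}{\sqrt{l + l}} = - 2 l - \frac{12}{\sqrt{2 l}} = - 2 l - \frac{12}{\sqrt{2} \sqrt{l}} = - 2 l - 12 \frac{\sqrt{2}}{2 \sqrt{l}} = - 2 l - \frac{6 \sqrt{2}}{\sqrt{l}}$)
$- 146 \left(B{\left(23 \right)} + O\right) = - 146 \left(\left(\left(-2\right) 23 - \frac{6 \sqrt{2}}{\sqrt{23}}\right) - \frac{436}{7}\right) = - 146 \left(\left(-46 - 6 \sqrt{2} \frac{\sqrt{23}}{23}\right) - \frac{436}{7}\right) = - 146 \left(\left(-46 - \frac{6 \sqrt{46}}{23}\right) - \frac{436}{7}\right) = - 146 \left(- \frac{758}{7} - \frac{6 \sqrt{46}}{23}\right) = \frac{110668}{7} + \frac{876 \sqrt{46}}{23}$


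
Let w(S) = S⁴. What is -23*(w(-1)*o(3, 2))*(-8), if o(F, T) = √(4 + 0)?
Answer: 368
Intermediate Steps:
o(F, T) = 2 (o(F, T) = √4 = 2)
-23*(w(-1)*o(3, 2))*(-8) = -23*((-1)⁴*2)*(-8) = -23*(1*2)*(-8) = -23*2*(-8) = -23*(-16) = -1*(-368) = 368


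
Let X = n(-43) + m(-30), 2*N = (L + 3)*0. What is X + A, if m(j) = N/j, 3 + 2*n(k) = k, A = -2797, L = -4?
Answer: -2820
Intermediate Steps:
N = 0 (N = ((-4 + 3)*0)/2 = (-1*0)/2 = (1/2)*0 = 0)
n(k) = -3/2 + k/2
m(j) = 0 (m(j) = 0/j = 0)
X = -23 (X = (-3/2 + (1/2)*(-43)) + 0 = (-3/2 - 43/2) + 0 = -23 + 0 = -23)
X + A = -23 - 2797 = -2820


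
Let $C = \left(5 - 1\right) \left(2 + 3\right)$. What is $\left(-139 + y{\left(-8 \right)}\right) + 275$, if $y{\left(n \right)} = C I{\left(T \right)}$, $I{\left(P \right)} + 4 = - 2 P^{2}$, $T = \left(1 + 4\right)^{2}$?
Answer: $-24944$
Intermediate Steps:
$T = 25$ ($T = 5^{2} = 25$)
$I{\left(P \right)} = -4 - 2 P^{2}$
$C = 20$ ($C = 4 \cdot 5 = 20$)
$y{\left(n \right)} = -25080$ ($y{\left(n \right)} = 20 \left(-4 - 2 \cdot 25^{2}\right) = 20 \left(-4 - 1250\right) = 20 \left(-1254\right) = -25080$)
$\left(-139 + y{\left(-8 \right)}\right) + 275 = \left(-139 - 25080\right) + 275 = -25219 + 275 = -24944$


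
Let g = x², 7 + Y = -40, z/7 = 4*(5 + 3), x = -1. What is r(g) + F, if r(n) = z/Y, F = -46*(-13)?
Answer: 27882/47 ≈ 593.23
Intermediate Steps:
z = 224 (z = 7*(4*(5 + 3)) = 7*(4*8) = 7*32 = 224)
Y = -47 (Y = -7 - 40 = -47)
F = 598
g = 1 (g = (-1)² = 1)
r(n) = -224/47 (r(n) = 224/(-47) = 224*(-1/47) = -224/47)
r(g) + F = -224/47 + 598 = 27882/47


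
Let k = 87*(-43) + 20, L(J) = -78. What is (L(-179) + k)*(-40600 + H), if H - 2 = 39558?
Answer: 3950960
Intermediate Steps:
H = 39560 (H = 2 + 39558 = 39560)
k = -3721 (k = -3741 + 20 = -3721)
(L(-179) + k)*(-40600 + H) = (-78 - 3721)*(-40600 + 39560) = -3799*(-1040) = 3950960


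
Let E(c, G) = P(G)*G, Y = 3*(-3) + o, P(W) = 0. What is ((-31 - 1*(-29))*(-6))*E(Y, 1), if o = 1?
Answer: 0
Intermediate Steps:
Y = -8 (Y = 3*(-3) + 1 = -9 + 1 = -8)
E(c, G) = 0 (E(c, G) = 0*G = 0)
((-31 - 1*(-29))*(-6))*E(Y, 1) = ((-31 - 1*(-29))*(-6))*0 = ((-31 + 29)*(-6))*0 = -2*(-6)*0 = 12*0 = 0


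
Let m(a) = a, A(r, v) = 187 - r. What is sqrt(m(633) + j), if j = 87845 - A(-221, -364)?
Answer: sqrt(88070) ≈ 296.77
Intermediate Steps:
j = 87437 (j = 87845 - (187 - 1*(-221)) = 87845 - (187 + 221) = 87845 - 1*408 = 87845 - 408 = 87437)
sqrt(m(633) + j) = sqrt(633 + 87437) = sqrt(88070)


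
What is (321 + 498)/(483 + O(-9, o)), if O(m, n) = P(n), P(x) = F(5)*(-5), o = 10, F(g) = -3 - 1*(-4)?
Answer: 819/478 ≈ 1.7134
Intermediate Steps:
F(g) = 1 (F(g) = -3 + 4 = 1)
P(x) = -5 (P(x) = 1*(-5) = -5)
O(m, n) = -5
(321 + 498)/(483 + O(-9, o)) = (321 + 498)/(483 - 5) = 819/478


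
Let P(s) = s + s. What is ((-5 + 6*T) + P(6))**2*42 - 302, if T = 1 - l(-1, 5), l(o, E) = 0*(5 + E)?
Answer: 6796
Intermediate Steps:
P(s) = 2*s
l(o, E) = 0
T = 1 (T = 1 - 1*0 = 1 + 0 = 1)
((-5 + 6*T) + P(6))**2*42 - 302 = ((-5 + 6*1) + 2*6)**2*42 - 302 = ((-5 + 6) + 12)**2*42 - 302 = (1 + 12)**2*42 - 302 = 13**2*42 - 302 = 169*42 - 302 = 7098 - 302 = 6796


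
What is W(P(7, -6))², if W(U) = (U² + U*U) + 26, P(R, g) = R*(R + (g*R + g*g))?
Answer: 15376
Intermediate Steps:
P(R, g) = R*(R + g² + R*g) (P(R, g) = R*(R + (R*g + g²)) = R*(R + (g² + R*g)) = R*(R + g² + R*g))
W(U) = 26 + 2*U² (W(U) = (U² + U²) + 26 = 2*U² + 26 = 26 + 2*U²)
W(P(7, -6))² = (26 + 2*(7*(7 + (-6)² + 7*(-6)))²)² = (26 + 2*(7*(7 + 36 - 42))²)² = (26 + 2*(7*1)²)² = (26 + 2*7²)² = (26 + 2*49)² = (26 + 98)² = 124² = 15376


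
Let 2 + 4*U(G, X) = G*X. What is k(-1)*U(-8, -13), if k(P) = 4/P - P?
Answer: -153/2 ≈ -76.500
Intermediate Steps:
U(G, X) = -1/2 + G*X/4 (U(G, X) = -1/2 + (G*X)/4 = -1/2 + G*X/4)
k(P) = -P + 4/P
k(-1)*U(-8, -13) = (-1*(-1) + 4/(-1))*(-1/2 + (1/4)*(-8)*(-13)) = (1 + 4*(-1))*(-1/2 + 26) = (1 - 4)*(51/2) = -3*51/2 = -153/2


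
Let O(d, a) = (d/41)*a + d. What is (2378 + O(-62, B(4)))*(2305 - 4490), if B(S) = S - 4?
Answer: -5060460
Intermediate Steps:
B(S) = -4 + S
O(d, a) = d + a*d/41 (O(d, a) = (d/41)*a + d = a*d/41 + d = d + a*d/41)
(2378 + O(-62, B(4)))*(2305 - 4490) = (2378 + (1/41)*(-62)*(41 + (-4 + 4)))*(2305 - 4490) = (2378 + (1/41)*(-62)*(41 + 0))*(-2185) = (2378 + (1/41)*(-62)*41)*(-2185) = (2378 - 62)*(-2185) = 2316*(-2185) = -5060460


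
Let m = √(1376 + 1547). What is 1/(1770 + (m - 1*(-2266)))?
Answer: 4036/16286373 - √2923/16286373 ≈ 0.00024449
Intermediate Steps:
m = √2923 ≈ 54.065
1/(1770 + (m - 1*(-2266))) = 1/(1770 + (√2923 - 1*(-2266))) = 1/(1770 + (√2923 + 2266)) = 1/(1770 + (2266 + √2923)) = 1/(4036 + √2923)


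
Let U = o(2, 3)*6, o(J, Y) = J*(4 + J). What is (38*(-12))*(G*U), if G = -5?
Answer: 164160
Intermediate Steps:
U = 72 (U = (2*(4 + 2))*6 = (2*6)*6 = 12*6 = 72)
(38*(-12))*(G*U) = (38*(-12))*(-5*72) = -456*(-360) = 164160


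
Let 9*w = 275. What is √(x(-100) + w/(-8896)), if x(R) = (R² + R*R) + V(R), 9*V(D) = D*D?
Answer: 5*√9397732871/3336 ≈ 145.30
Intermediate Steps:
V(D) = D²/9 (V(D) = (D*D)/9 = D²/9)
w = 275/9 (w = (⅑)*275 = 275/9 ≈ 30.556)
x(R) = 19*R²/9 (x(R) = (R² + R*R) + R²/9 = (R² + R²) + R²/9 = 2*R² + R²/9 = 19*R²/9)
√(x(-100) + w/(-8896)) = √((19/9)*(-100)² + (275/9)/(-8896)) = √((19/9)*10000 + (275/9)*(-1/8896)) = √(190000/9 - 275/80064) = √(1690239725/80064) = 5*√9397732871/3336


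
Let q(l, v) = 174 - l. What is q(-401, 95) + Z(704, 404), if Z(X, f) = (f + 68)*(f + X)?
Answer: 523551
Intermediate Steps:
Z(X, f) = (68 + f)*(X + f)
q(-401, 95) + Z(704, 404) = (174 - 1*(-401)) + (404² + 68*704 + 68*404 + 704*404) = (174 + 401) + (163216 + 47872 + 27472 + 284416) = 575 + 522976 = 523551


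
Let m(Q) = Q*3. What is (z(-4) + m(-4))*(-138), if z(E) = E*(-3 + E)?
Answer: -2208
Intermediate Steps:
m(Q) = 3*Q
(z(-4) + m(-4))*(-138) = (-4*(-3 - 4) + 3*(-4))*(-138) = (-4*(-7) - 12)*(-138) = (28 - 12)*(-138) = 16*(-138) = -2208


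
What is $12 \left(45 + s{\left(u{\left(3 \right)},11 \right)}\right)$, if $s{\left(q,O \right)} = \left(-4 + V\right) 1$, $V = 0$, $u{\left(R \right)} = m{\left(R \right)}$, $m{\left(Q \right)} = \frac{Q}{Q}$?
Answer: $492$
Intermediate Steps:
$m{\left(Q \right)} = 1$
$u{\left(R \right)} = 1$
$s{\left(q,O \right)} = -4$ ($s{\left(q,O \right)} = \left(-4 + 0\right) 1 = \left(-4\right) 1 = -4$)
$12 \left(45 + s{\left(u{\left(3 \right)},11 \right)}\right) = 12 \left(45 - 4\right) = 12 \cdot 41 = 492$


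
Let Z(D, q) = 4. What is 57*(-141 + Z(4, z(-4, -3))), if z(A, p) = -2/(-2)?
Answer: -7809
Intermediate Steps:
z(A, p) = 1 (z(A, p) = -2*(-½) = 1)
57*(-141 + Z(4, z(-4, -3))) = 57*(-141 + 4) = 57*(-137) = -7809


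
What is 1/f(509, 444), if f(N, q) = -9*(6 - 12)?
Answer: 1/54 ≈ 0.018519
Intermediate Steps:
f(N, q) = 54 (f(N, q) = -9*(-6) = 54)
1/f(509, 444) = 1/54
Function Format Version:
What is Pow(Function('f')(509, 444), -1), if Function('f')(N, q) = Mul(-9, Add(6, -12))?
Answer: Rational(1, 54) ≈ 0.018519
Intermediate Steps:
Function('f')(N, q) = 54 (Function('f')(N, q) = Mul(-9, -6) = 54)
Pow(Function('f')(509, 444), -1) = Pow(54, -1) = Rational(1, 54)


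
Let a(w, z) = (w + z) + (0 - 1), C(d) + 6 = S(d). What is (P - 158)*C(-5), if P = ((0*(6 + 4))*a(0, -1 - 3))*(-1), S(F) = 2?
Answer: 632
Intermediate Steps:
C(d) = -4 (C(d) = -6 + 2 = -4)
a(w, z) = -1 + w + z (a(w, z) = (w + z) - 1 = -1 + w + z)
P = 0 (P = ((0*(6 + 4))*(-1 + 0 + (-1 - 3)))*(-1) = ((0*10)*(-1 + 0 - 4))*(-1) = (0*(-5))*(-1) = 0*(-1) = 0)
(P - 158)*C(-5) = (0 - 158)*(-4) = -158*(-4) = 632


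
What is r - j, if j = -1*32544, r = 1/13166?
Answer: 428474305/13166 ≈ 32544.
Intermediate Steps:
r = 1/13166 ≈ 7.5953e-5
j = -32544
r - j = 1/13166 - 1*(-32544) = 1/13166 + 32544 = 428474305/13166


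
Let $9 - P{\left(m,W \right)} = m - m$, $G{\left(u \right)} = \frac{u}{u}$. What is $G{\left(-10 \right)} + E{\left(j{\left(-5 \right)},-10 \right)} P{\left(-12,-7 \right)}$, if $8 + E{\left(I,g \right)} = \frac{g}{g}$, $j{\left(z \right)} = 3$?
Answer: $-62$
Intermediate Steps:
$G{\left(u \right)} = 1$
$E{\left(I,g \right)} = -7$ ($E{\left(I,g \right)} = -8 + \frac{g}{g} = -8 + 1 = -7$)
$P{\left(m,W \right)} = 9$ ($P{\left(m,W \right)} = 9 - \left(m - m\right) = 9 - 0 = 9 + 0 = 9$)
$G{\left(-10 \right)} + E{\left(j{\left(-5 \right)},-10 \right)} P{\left(-12,-7 \right)} = 1 - 63 = -62$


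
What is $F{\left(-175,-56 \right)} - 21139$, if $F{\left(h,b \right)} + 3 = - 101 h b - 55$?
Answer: $-1010997$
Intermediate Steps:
$F{\left(h,b \right)} = -58 - 101 b h$ ($F{\left(h,b \right)} = -3 + \left(- 101 h b - 55\right) = -3 - \left(55 + 101 b h\right) = -58 - 101 b h$)
$F{\left(-175,-56 \right)} - 21139 = \left(-58 - \left(-5656\right) \left(-175\right)\right) - 21139 = \left(-58 - 989800\right) - 21139 = -989858 - 21139 = -1010997$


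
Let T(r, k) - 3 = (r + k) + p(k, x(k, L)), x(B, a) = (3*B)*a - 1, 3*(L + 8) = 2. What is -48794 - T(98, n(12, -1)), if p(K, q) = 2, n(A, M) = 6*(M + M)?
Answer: -48885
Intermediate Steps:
L = -22/3 (L = -8 + (1/3)*2 = -8 + 2/3 = -22/3 ≈ -7.3333)
x(B, a) = -1 + 3*B*a (x(B, a) = 3*B*a - 1 = -1 + 3*B*a)
n(A, M) = 12*M (n(A, M) = 6*(2*M) = 12*M)
T(r, k) = 5 + k + r (T(r, k) = 3 + ((r + k) + 2) = 3 + ((k + r) + 2) = 3 + (2 + k + r) = 5 + k + r)
-48794 - T(98, n(12, -1)) = -48794 - (5 + 12*(-1) + 98) = -48794 - (5 - 12 + 98) = -48794 - 1*91 = -48794 - 91 = -48885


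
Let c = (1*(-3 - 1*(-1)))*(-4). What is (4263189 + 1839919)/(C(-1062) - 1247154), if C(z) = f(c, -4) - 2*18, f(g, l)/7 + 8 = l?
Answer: -3051554/623637 ≈ -4.8932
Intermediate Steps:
c = 8 (c = (1*(-3 + 1))*(-4) = (1*(-2))*(-4) = -2*(-4) = 8)
f(g, l) = -56 + 7*l
C(z) = -120 (C(z) = (-56 + 7*(-4)) - 2*18 = (-56 - 28) - 36 = -84 - 36 = -120)
(4263189 + 1839919)/(C(-1062) - 1247154) = (4263189 + 1839919)/(-120 - 1247154) = 6103108/(-1247274) = 6103108*(-1/1247274) = -3051554/623637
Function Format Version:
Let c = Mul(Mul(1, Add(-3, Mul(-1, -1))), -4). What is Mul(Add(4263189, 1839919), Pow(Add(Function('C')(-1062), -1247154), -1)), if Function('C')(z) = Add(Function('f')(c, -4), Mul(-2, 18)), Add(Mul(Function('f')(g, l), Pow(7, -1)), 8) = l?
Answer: Rational(-3051554, 623637) ≈ -4.8932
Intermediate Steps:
c = 8 (c = Mul(Mul(1, Add(-3, 1)), -4) = Mul(Mul(1, -2), -4) = Mul(-2, -4) = 8)
Function('f')(g, l) = Add(-56, Mul(7, l))
Function('C')(z) = -120 (Function('C')(z) = Add(Add(-56, Mul(7, -4)), Mul(-2, 18)) = Add(Add(-56, -28), -36) = Add(-84, -36) = -120)
Mul(Add(4263189, 1839919), Pow(Add(Function('C')(-1062), -1247154), -1)) = Mul(Add(4263189, 1839919), Pow(Add(-120, -1247154), -1)) = Mul(6103108, Pow(-1247274, -1)) = Mul(6103108, Rational(-1, 1247274)) = Rational(-3051554, 623637)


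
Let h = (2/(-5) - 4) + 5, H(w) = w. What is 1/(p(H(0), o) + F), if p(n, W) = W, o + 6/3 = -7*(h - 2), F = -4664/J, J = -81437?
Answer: 407185/3199363 ≈ 0.12727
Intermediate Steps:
F = 4664/81437 (F = -4664/(-81437) = -4664*(-1/81437) = 4664/81437 ≈ 0.057271)
h = 3/5 (h = (2*(-1/5) - 4) + 5 = (-2/5 - 4) + 5 = -22/5 + 5 = 3/5 ≈ 0.60000)
o = 39/5 (o = -2 - 7*(3/5 - 2) = -2 - 7*(-7/5) = -2 + 49/5 = 39/5 ≈ 7.8000)
1/(p(H(0), o) + F) = 1/(39/5 + 4664/81437) = 1/(3199363/407185) = 407185/3199363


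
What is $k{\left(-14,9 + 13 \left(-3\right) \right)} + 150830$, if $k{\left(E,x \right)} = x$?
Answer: $150800$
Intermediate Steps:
$k{\left(-14,9 + 13 \left(-3\right) \right)} + 150830 = \left(9 + 13 \left(-3\right)\right) + 150830 = \left(9 - 39\right) + 150830 = -30 + 150830 = 150800$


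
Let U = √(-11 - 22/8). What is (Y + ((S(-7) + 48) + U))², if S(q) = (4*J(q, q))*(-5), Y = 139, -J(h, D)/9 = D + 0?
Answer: (2146 - I*√55)²/4 ≈ 1.1513e+6 - 7957.6*I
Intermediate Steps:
J(h, D) = -9*D (J(h, D) = -9*(D + 0) = -9*D)
S(q) = 180*q (S(q) = (4*(-9*q))*(-5) = -36*q*(-5) = 180*q)
U = I*√55/2 (U = √(-11 - 22*⅛) = √(-11 - 11/4) = √(-55/4) = I*√55/2 ≈ 3.7081*I)
(Y + ((S(-7) + 48) + U))² = (139 + ((180*(-7) + 48) + I*√55/2))² = (139 + ((-1260 + 48) + I*√55/2))² = (139 + (-1212 + I*√55/2))² = (-1073 + I*√55/2)²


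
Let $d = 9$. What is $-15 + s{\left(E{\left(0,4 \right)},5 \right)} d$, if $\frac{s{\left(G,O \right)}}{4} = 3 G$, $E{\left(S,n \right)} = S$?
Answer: $-15$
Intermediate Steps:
$s{\left(G,O \right)} = 12 G$ ($s{\left(G,O \right)} = 4 \cdot 3 G = 12 G$)
$-15 + s{\left(E{\left(0,4 \right)},5 \right)} d = -15 + 12 \cdot 0 \cdot 9 = -15 + 0 \cdot 9 = -15 + 0 = -15$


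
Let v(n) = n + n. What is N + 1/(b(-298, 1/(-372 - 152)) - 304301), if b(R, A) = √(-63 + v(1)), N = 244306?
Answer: 22622515397414271/92599098662 - I*√61/92599098662 ≈ 2.4431e+5 - 8.4345e-11*I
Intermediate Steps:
v(n) = 2*n
b(R, A) = I*√61 (b(R, A) = √(-63 + 2*1) = √(-63 + 2) = √(-61) = I*√61)
N + 1/(b(-298, 1/(-372 - 152)) - 304301) = 244306 + 1/(I*√61 - 304301) = 244306 + 1/(-304301 + I*√61)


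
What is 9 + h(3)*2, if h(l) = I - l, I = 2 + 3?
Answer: 13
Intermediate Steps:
I = 5
h(l) = 5 - l
9 + h(3)*2 = 9 + (5 - 1*3)*2 = 9 + (5 - 3)*2 = 9 + 2*2 = 9 + 4 = 13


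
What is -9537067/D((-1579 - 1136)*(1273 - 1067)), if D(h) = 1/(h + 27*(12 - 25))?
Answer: 5337333712947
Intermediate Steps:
D(h) = 1/(-351 + h) (D(h) = 1/(h + 27*(-13)) = 1/(h - 351) = 1/(-351 + h))
-9537067/D((-1579 - 1136)*(1273 - 1067)) = -(-3347510517 + 9537067*(-1579 - 1136)*(1273 - 1067)) = -9537067/(1/(-351 - 2715*206)) = -9537067/(1/(-351 - 559290)) = -9537067/(1/(-559641)) = -9537067/(-1/559641) = -9537067*(-559641) = 5337333712947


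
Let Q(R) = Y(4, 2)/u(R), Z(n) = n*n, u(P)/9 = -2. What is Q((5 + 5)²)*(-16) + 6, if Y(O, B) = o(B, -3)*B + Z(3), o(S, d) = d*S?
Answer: 10/3 ≈ 3.3333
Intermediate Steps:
u(P) = -18 (u(P) = 9*(-2) = -18)
o(S, d) = S*d
Z(n) = n²
Y(O, B) = 9 - 3*B² (Y(O, B) = (B*(-3))*B + 3² = (-3*B)*B + 9 = -3*B² + 9 = 9 - 3*B²)
Q(R) = ⅙ (Q(R) = (9 - 3*2²)/(-18) = (9 - 3*4)*(-1/18) = (9 - 12)*(-1/18) = -3*(-1/18) = ⅙)
Q((5 + 5)²)*(-16) + 6 = (⅙)*(-16) + 6 = -8/3 + 6 = 10/3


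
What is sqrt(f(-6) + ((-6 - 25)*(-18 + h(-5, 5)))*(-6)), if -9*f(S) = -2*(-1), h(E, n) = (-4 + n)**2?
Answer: 2*I*sqrt(7115)/3 ≈ 56.234*I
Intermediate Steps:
f(S) = -2/9 (f(S) = -(-2)*(-1)/9 = -1/9*2 = -2/9)
sqrt(f(-6) + ((-6 - 25)*(-18 + h(-5, 5)))*(-6)) = sqrt(-2/9 + ((-6 - 25)*(-18 + (-4 + 5)**2))*(-6)) = sqrt(-2/9 - 31*(-18 + 1**2)*(-6)) = sqrt(-2/9 - 31*(-18 + 1)*(-6)) = sqrt(-2/9 - 31*(-17)*(-6)) = sqrt(-2/9 + 527*(-6)) = sqrt(-2/9 - 3162) = sqrt(-28460/9) = 2*I*sqrt(7115)/3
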